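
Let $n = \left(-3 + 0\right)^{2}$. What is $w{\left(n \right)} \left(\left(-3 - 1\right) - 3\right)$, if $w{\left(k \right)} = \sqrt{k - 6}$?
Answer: $- 7 \sqrt{3} \approx -12.124$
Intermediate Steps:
$n = 9$ ($n = \left(-3\right)^{2} = 9$)
$w{\left(k \right)} = \sqrt{-6 + k}$
$w{\left(n \right)} \left(\left(-3 - 1\right) - 3\right) = \sqrt{-6 + 9} \left(\left(-3 - 1\right) - 3\right) = \sqrt{3} \left(-4 - 3\right) = \sqrt{3} \left(-7\right) = - 7 \sqrt{3}$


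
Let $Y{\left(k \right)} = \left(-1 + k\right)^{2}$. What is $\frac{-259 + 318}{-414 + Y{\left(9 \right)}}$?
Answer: $- \frac{59}{350} \approx -0.16857$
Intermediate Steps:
$\frac{-259 + 318}{-414 + Y{\left(9 \right)}} = \frac{-259 + 318}{-414 + \left(-1 + 9\right)^{2}} = \frac{59}{-414 + 8^{2}} = \frac{59}{-414 + 64} = \frac{59}{-350} = 59 \left(- \frac{1}{350}\right) = - \frac{59}{350}$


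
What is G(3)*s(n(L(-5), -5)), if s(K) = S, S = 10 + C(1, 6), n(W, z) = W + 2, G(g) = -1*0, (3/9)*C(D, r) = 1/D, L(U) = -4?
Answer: 0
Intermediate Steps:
C(D, r) = 3/D
G(g) = 0
n(W, z) = 2 + W
S = 13 (S = 10 + 3/1 = 10 + 3*1 = 10 + 3 = 13)
s(K) = 13
G(3)*s(n(L(-5), -5)) = 0*13 = 0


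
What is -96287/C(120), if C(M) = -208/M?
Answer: 1444305/26 ≈ 55550.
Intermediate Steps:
-96287/C(120) = -96287/((-208/120)) = -96287/((-208*1/120)) = -96287/(-26/15) = -96287*(-15/26) = 1444305/26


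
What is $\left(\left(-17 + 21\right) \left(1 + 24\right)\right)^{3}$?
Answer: $1000000$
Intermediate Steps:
$\left(\left(-17 + 21\right) \left(1 + 24\right)\right)^{3} = \left(4 \cdot 25\right)^{3} = 100^{3} = 1000000$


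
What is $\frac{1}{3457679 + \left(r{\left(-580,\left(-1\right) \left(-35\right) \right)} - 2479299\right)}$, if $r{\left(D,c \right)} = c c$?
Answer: $\frac{1}{979605} \approx 1.0208 \cdot 10^{-6}$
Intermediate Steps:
$r{\left(D,c \right)} = c^{2}$
$\frac{1}{3457679 + \left(r{\left(-580,\left(-1\right) \left(-35\right) \right)} - 2479299\right)} = \frac{1}{3457679 + \left(\left(\left(-1\right) \left(-35\right)\right)^{2} - 2479299\right)} = \frac{1}{3457679 - \left(2479299 - 35^{2}\right)} = \frac{1}{3457679 + \left(1225 - 2479299\right)} = \frac{1}{3457679 - 2478074} = \frac{1}{979605}$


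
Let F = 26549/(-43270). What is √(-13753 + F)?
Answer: I*√25750793028930/43270 ≈ 117.28*I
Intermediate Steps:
F = -26549/43270 (F = 26549*(-1/43270) = -26549/43270 ≈ -0.61357)
√(-13753 + F) = √(-13753 - 26549/43270) = √(-595118859/43270) = I*√25750793028930/43270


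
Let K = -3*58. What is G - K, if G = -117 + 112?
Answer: 169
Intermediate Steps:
K = -174
G = -5
G - K = -5 - 1*(-174) = -5 + 174 = 169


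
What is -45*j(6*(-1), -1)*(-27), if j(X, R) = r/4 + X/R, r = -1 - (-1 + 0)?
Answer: 7290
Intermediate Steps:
r = 0 (r = -1 - 1*(-1) = -1 + 1 = 0)
j(X, R) = X/R (j(X, R) = 0/4 + X/R = 0*(¼) + X/R = 0 + X/R = X/R)
-45*j(6*(-1), -1)*(-27) = -45*6*(-1)/(-1)*(-27) = -(-270)*(-1)*(-27) = -45*6*(-27) = -270*(-27) = 7290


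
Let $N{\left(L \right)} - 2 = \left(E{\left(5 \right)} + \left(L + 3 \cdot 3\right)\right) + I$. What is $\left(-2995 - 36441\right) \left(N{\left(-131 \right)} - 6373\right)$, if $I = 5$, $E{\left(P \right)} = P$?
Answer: $255663588$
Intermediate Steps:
$N{\left(L \right)} = 21 + L$ ($N{\left(L \right)} = 2 + \left(\left(5 + \left(L + 3 \cdot 3\right)\right) + 5\right) = 2 + \left(\left(5 + \left(L + 9\right)\right) + 5\right) = 2 + \left(\left(5 + \left(9 + L\right)\right) + 5\right) = 2 + \left(\left(14 + L\right) + 5\right) = 2 + \left(19 + L\right) = 21 + L$)
$\left(-2995 - 36441\right) \left(N{\left(-131 \right)} - 6373\right) = \left(-2995 - 36441\right) \left(\left(21 - 131\right) - 6373\right) = - 39436 \left(-110 - 6373\right) = \left(-39436\right) \left(-6483\right) = 255663588$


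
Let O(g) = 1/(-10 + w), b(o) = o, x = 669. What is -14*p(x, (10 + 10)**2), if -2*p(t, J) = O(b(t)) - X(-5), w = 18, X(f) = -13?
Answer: 735/8 ≈ 91.875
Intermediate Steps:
O(g) = 1/8 (O(g) = 1/(-10 + 18) = 1/8)
p(t, J) = -105/16 (p(t, J) = -(1/8 - 1*(-13))/2 = -(1/8 + 13)/2 = -1/2*105/8 = -105/16)
-14*p(x, (10 + 10)**2) = -14*(-105/16) = 735/8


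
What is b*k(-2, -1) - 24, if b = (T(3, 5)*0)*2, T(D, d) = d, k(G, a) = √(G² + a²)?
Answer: -24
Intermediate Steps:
b = 0 (b = (5*0)*2 = 0*2 = 0)
b*k(-2, -1) - 24 = 0*√((-2)² + (-1)²) - 24 = 0*√(4 + 1) - 24 = 0*√5 - 24 = 0 - 24 = -24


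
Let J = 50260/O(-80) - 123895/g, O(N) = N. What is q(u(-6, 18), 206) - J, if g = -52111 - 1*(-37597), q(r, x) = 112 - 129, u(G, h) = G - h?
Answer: 17495575/29028 ≈ 602.71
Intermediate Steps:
q(r, x) = -17
g = -14514 (g = -52111 + 37597 = -14514)
J = -17989051/29028 (J = 50260/(-80) - 123895/(-14514) = 50260*(-1/80) - 123895*(-1/14514) = -2513/4 + 123895/14514 = -17989051/29028 ≈ -619.71)
q(u(-6, 18), 206) - J = -17 - 1*(-17989051/29028) = -17 + 17989051/29028 = 17495575/29028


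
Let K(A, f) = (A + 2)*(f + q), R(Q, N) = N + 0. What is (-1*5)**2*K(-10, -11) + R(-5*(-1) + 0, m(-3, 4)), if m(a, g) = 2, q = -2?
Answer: 2602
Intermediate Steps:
R(Q, N) = N
K(A, f) = (-2 + f)*(2 + A) (K(A, f) = (A + 2)*(f - 2) = (2 + A)*(-2 + f) = (-2 + f)*(2 + A))
(-1*5)**2*K(-10, -11) + R(-5*(-1) + 0, m(-3, 4)) = (-1*5)**2*(-4 - 2*(-10) + 2*(-11) - 10*(-11)) + 2 = (-5)**2*(-4 + 20 - 22 + 110) + 2 = 25*104 + 2 = 2600 + 2 = 2602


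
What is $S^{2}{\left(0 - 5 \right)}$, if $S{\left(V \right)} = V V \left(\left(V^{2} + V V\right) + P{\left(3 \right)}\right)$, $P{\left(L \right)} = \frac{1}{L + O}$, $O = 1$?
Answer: $\frac{25250625}{16} \approx 1.5782 \cdot 10^{6}$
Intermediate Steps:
$P{\left(L \right)} = \frac{1}{1 + L}$ ($P{\left(L \right)} = \frac{1}{L + 1} = \frac{1}{1 + L}$)
$S{\left(V \right)} = V^{2} \left(\frac{1}{4} + 2 V^{2}\right)$ ($S{\left(V \right)} = V V \left(\left(V^{2} + V V\right) + \frac{1}{1 + 3}\right) = V^{2} \left(\left(V^{2} + V^{2}\right) + \frac{1}{4}\right) = V^{2} \left(2 V^{2} + \frac{1}{4}\right) = V^{2} \left(\frac{1}{4} + 2 V^{2}\right)$)
$S^{2}{\left(0 - 5 \right)} = \left(2 \left(0 - 5\right)^{4} + \frac{\left(0 - 5\right)^{2}}{4}\right)^{2} = \left(2 \left(-5\right)^{4} + \frac{\left(-5\right)^{2}}{4}\right)^{2} = \left(2 \cdot 625 + \frac{1}{4} \cdot 25\right)^{2} = \left(1250 + \frac{25}{4}\right)^{2} = \left(\frac{5025}{4}\right)^{2} = \frac{25250625}{16}$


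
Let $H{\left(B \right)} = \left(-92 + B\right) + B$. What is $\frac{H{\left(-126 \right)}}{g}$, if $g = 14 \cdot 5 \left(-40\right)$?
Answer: $\frac{43}{350} \approx 0.12286$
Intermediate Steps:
$H{\left(B \right)} = -92 + 2 B$
$g = -2800$ ($g = 70 \left(-40\right) = -2800$)
$\frac{H{\left(-126 \right)}}{g} = \frac{-92 + 2 \left(-126\right)}{-2800} = \left(-92 - 252\right) \left(- \frac{1}{2800}\right) = \left(-344\right) \left(- \frac{1}{2800}\right) = \frac{43}{350}$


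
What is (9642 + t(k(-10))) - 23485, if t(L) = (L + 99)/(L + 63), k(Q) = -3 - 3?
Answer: -262986/19 ≈ -13841.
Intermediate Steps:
k(Q) = -6
t(L) = (99 + L)/(63 + L)
(9642 + t(k(-10))) - 23485 = (9642 + (99 - 6)/(63 - 6)) - 23485 = (9642 + 93/57) - 23485 = (9642 + (1/57)*93) - 23485 = (9642 + 31/19) - 23485 = 183229/19 - 23485 = -262986/19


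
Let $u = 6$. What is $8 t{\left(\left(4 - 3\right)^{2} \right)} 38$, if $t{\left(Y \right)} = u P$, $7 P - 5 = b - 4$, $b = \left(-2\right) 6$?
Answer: $- \frac{20064}{7} \approx -2866.3$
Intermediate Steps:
$b = -12$
$P = - \frac{11}{7}$ ($P = \frac{5}{7} + \frac{-12 - 4}{7} = \frac{5}{7} + \frac{1}{7} \left(-16\right) = \frac{5}{7} - \frac{16}{7} = - \frac{11}{7} \approx -1.5714$)
$t{\left(Y \right)} = - \frac{66}{7}$ ($t{\left(Y \right)} = 6 \left(- \frac{11}{7}\right) = - \frac{66}{7}$)
$8 t{\left(\left(4 - 3\right)^{2} \right)} 38 = 8 \left(- \frac{66}{7}\right) 38 = \left(- \frac{528}{7}\right) 38 = - \frac{20064}{7}$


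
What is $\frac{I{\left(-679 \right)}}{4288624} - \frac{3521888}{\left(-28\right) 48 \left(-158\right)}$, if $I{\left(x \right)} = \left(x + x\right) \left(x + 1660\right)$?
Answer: $- \frac{60105266843}{3557413608} \approx -16.896$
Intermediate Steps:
$I{\left(x \right)} = 2 x \left(1660 + x\right)$
$\frac{I{\left(-679 \right)}}{4288624} - \frac{3521888}{\left(-28\right) 48 \left(-158\right)} = \frac{2 \left(-679\right) \left(1660 - 679\right)}{4288624} - \frac{3521888}{\left(-28\right) 48 \left(-158\right)} = 2 \left(-679\right) 981 \cdot \frac{1}{4288624} - \frac{3521888}{\left(-1344\right) \left(-158\right)} = \left(-1332198\right) \frac{1}{4288624} - \frac{3521888}{212352} = - \frac{666099}{2144312} - \frac{110059}{6636} = - \frac{60105266843}{3557413608}$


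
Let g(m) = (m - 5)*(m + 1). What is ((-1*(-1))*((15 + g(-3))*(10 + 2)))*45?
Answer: 16740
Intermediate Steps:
g(m) = (1 + m)*(-5 + m) (g(m) = (-5 + m)*(1 + m) = (1 + m)*(-5 + m))
((-1*(-1))*((15 + g(-3))*(10 + 2)))*45 = ((-1*(-1))*((15 + (-5 + (-3)² - 4*(-3)))*(10 + 2)))*45 = (1*((15 + (-5 + 9 + 12))*12))*45 = (1*((15 + 16)*12))*45 = (1*(31*12))*45 = (1*372)*45 = 372*45 = 16740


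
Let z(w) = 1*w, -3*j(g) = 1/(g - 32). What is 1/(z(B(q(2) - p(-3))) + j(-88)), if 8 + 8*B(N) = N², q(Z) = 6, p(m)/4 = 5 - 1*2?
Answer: 360/1261 ≈ 0.28549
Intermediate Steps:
p(m) = 12 (p(m) = 4*(5 - 1*2) = 4*(5 - 2) = 4*3 = 12)
j(g) = -1/(3*(-32 + g)) (j(g) = -1/(3*(g - 32)) = -1/(3*(-32 + g)))
B(N) = -1 + N²/8
z(w) = w
1/(z(B(q(2) - p(-3))) + j(-88)) = 1/((-1 + (6 - 1*12)²/8) - 1/(-96 + 3*(-88))) = 1/((-1 + (6 - 12)²/8) - 1/(-96 - 264)) = 1/((-1 + (⅛)*(-6)²) - 1/(-360)) = 1/((-1 + (⅛)*36) - 1*(-1/360)) = 1/((-1 + 9/2) + 1/360) = 1/(7/2 + 1/360) = 1/(1261/360) = 360/1261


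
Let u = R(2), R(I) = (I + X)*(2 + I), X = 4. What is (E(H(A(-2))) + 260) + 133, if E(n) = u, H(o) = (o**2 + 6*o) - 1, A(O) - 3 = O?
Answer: 417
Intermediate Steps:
A(O) = 3 + O
H(o) = -1 + o**2 + 6*o
R(I) = (2 + I)*(4 + I) (R(I) = (I + 4)*(2 + I) = (4 + I)*(2 + I) = (2 + I)*(4 + I))
u = 24 (u = 8 + 2**2 + 6*2 = 8 + 4 + 12 = 24)
E(n) = 24
(E(H(A(-2))) + 260) + 133 = (24 + 260) + 133 = 284 + 133 = 417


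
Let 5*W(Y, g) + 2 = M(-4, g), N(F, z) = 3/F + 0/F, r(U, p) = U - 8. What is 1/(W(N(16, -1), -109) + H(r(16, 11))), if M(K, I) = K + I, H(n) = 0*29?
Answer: -1/23 ≈ -0.043478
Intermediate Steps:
r(U, p) = -8 + U
H(n) = 0
M(K, I) = I + K
N(F, z) = 3/F (N(F, z) = 3/F + 0 = 3/F)
W(Y, g) = -6/5 + g/5 (W(Y, g) = -⅖ + (g - 4)/5 = -⅖ + (-4 + g)/5 = -⅖ + (-⅘ + g/5) = -6/5 + g/5)
1/(W(N(16, -1), -109) + H(r(16, 11))) = 1/((-6/5 + (⅕)*(-109)) + 0) = 1/((-6/5 - 109/5) + 0) = 1/(-23 + 0) = 1/(-23) = -1/23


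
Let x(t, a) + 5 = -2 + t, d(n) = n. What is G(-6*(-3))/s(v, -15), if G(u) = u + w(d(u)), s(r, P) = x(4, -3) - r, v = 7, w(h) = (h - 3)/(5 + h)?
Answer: -429/230 ≈ -1.8652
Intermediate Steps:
x(t, a) = -7 + t (x(t, a) = -5 + (-2 + t) = -7 + t)
w(h) = (-3 + h)/(5 + h)
s(r, P) = -3 - r (s(r, P) = (-7 + 4) - r = -3 - r)
G(u) = u + (-3 + u)/(5 + u)
G(-6*(-3))/s(v, -15) = ((-3 - 6*(-3) + (-6*(-3))*(5 - 6*(-3)))/(5 - 6*(-3)))/(-3 - 1*7) = ((-3 + 18 + 18*(5 + 18))/(5 + 18))/(-3 - 7) = ((-3 + 18 + 18*23)/23)/(-10) = ((-3 + 18 + 414)/23)*(-⅒) = ((1/23)*429)*(-⅒) = (429/23)*(-⅒) = -429/230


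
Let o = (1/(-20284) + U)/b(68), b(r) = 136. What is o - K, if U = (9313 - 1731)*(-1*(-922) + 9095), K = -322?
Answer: 1541435642823/2758624 ≈ 5.5877e+5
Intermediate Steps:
U = 75948894 (U = 7582*(922 + 9095) = 7582*10017 = 75948894)
o = 1540547365895/2758624 (o = (1/(-20284) + 75948894)/136 = (-1/20284 + 75948894)*(1/136) = (1540547365895/20284)*(1/136) = 1540547365895/2758624 ≈ 5.5845e+5)
o - K = 1540547365895/2758624 - 1*(-322) = 1540547365895/2758624 + 322 = 1541435642823/2758624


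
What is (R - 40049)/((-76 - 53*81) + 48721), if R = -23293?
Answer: -3519/2464 ≈ -1.4282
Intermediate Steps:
(R - 40049)/((-76 - 53*81) + 48721) = (-23293 - 40049)/((-76 - 53*81) + 48721) = -63342/((-76 - 4293) + 48721) = -63342/(-4369 + 48721) = -63342/44352 = -63342*1/44352 = -3519/2464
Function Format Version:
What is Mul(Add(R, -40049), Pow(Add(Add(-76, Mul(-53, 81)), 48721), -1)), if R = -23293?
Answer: Rational(-3519, 2464) ≈ -1.4282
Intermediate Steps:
Mul(Add(R, -40049), Pow(Add(Add(-76, Mul(-53, 81)), 48721), -1)) = Mul(Add(-23293, -40049), Pow(Add(Add(-76, Mul(-53, 81)), 48721), -1)) = Mul(-63342, Pow(Add(Add(-76, -4293), 48721), -1)) = Mul(-63342, Pow(Add(-4369, 48721), -1)) = Mul(-63342, Pow(44352, -1)) = Mul(-63342, Rational(1, 44352)) = Rational(-3519, 2464)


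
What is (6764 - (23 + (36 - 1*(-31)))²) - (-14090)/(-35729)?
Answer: -47748034/35729 ≈ -1336.4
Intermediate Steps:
(6764 - (23 + (36 - 1*(-31)))²) - (-14090)/(-35729) = (6764 - (23 + (36 + 31))²) - (-14090)*(-1)/35729 = (6764 - (23 + 67)²) - 1*14090/35729 = (6764 - 1*90²) - 14090/35729 = (6764 - 1*8100) - 14090/35729 = (6764 - 8100) - 14090/35729 = -1336 - 14090/35729 = -47748034/35729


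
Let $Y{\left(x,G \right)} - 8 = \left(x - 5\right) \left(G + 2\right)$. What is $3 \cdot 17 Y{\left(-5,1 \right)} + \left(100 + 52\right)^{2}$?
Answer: $21982$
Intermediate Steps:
$Y{\left(x,G \right)} = 8 + \left(-5 + x\right) \left(2 + G\right)$ ($Y{\left(x,G \right)} = 8 + \left(x - 5\right) \left(G + 2\right) = 8 + \left(-5 + x\right) \left(2 + G\right)$)
$3 \cdot 17 Y{\left(-5,1 \right)} + \left(100 + 52\right)^{2} = 3 \cdot 17 \left(-2 - 5 + 2 \left(-5\right) + 1 \left(-5\right)\right) + \left(100 + 52\right)^{2} = 51 \left(-2 - 5 - 10 - 5\right) + 152^{2} = 51 \left(-22\right) + 23104 = -1122 + 23104 = 21982$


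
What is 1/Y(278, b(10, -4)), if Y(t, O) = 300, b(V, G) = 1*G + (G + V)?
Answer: 1/300 ≈ 0.0033333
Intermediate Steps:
b(V, G) = V + 2*G (b(V, G) = G + (G + V) = V + 2*G)
1/Y(278, b(10, -4)) = 1/300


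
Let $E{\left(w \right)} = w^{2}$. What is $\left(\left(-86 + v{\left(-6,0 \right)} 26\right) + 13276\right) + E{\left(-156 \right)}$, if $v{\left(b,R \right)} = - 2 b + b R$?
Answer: $37838$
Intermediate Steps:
$v{\left(b,R \right)} = - 2 b + R b$
$\left(\left(-86 + v{\left(-6,0 \right)} 26\right) + 13276\right) + E{\left(-156 \right)} = \left(\left(-86 + - 6 \left(-2 + 0\right) 26\right) + 13276\right) + \left(-156\right)^{2} = \left(\left(-86 + \left(-6\right) \left(-2\right) 26\right) + 13276\right) + 24336 = \left(\left(-86 + 12 \cdot 26\right) + 13276\right) + 24336 = \left(\left(-86 + 312\right) + 13276\right) + 24336 = \left(226 + 13276\right) + 24336 = 13502 + 24336 = 37838$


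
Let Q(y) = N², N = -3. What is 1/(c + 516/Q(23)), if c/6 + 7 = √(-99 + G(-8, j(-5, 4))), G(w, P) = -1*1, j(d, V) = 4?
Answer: 69/17258 - 135*I/8629 ≈ 0.0039981 - 0.015645*I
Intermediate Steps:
G(w, P) = -1
Q(y) = 9 (Q(y) = (-3)² = 9)
c = -42 + 60*I (c = -42 + 6*√(-99 - 1) = -42 + 6*√(-100) = -42 + 6*(10*I) = -42 + 60*I ≈ -42.0 + 60.0*I)
1/(c + 516/Q(23)) = 1/((-42 + 60*I) + 516/9) = 1/((-42 + 60*I) + 516*(⅑)) = 1/((-42 + 60*I) + 172/3) = 1/(46/3 + 60*I) = 9*(46/3 - 60*I)/34516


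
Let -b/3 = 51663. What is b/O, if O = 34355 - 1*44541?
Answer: 154989/10186 ≈ 15.216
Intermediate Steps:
b = -154989 (b = -3*51663 = -154989)
O = -10186 (O = 34355 - 44541 = -10186)
b/O = -154989/(-10186) = -154989*(-1/10186) = 154989/10186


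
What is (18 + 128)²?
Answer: 21316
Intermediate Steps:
(18 + 128)² = 146² = 21316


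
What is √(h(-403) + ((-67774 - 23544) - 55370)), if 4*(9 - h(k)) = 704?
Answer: I*√146855 ≈ 383.22*I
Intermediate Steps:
h(k) = -167 (h(k) = 9 - ¼*704 = 9 - 176 = -167)
√(h(-403) + ((-67774 - 23544) - 55370)) = √(-167 + ((-67774 - 23544) - 55370)) = √(-167 + (-91318 - 55370)) = √(-167 - 146688) = √(-146855) = I*√146855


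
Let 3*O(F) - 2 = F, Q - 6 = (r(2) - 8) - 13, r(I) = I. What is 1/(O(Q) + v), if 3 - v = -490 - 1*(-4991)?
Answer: -3/13505 ≈ -0.00022214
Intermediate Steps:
Q = -13 (Q = 6 + ((2 - 8) - 13) = 6 + (-6 - 13) = 6 - 19 = -13)
v = -4498 (v = 3 - (-490 - 1*(-4991)) = 3 - (-490 + 4991) = 3 - 1*4501 = 3 - 4501 = -4498)
O(F) = 2/3 + F/3
1/(O(Q) + v) = 1/((2/3 + (1/3)*(-13)) - 4498) = 1/((2/3 - 13/3) - 4498) = 1/(-11/3 - 4498) = 1/(-13505/3) = -3/13505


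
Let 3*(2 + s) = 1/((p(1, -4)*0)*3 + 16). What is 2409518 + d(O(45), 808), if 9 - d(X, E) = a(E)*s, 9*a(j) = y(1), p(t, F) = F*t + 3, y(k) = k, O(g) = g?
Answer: 1040915759/432 ≈ 2.4095e+6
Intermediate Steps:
p(t, F) = 3 + F*t
a(j) = 1/9 (a(j) = (1/9)*1 = 1/9)
s = -95/48 (s = -2 + 1/(3*(((3 - 4*1)*0)*3 + 16)) = -2 + 1/(3*(((3 - 4)*0)*3 + 16)) = -2 + 1/(3*(-1*0*3 + 16)) = -2 + 1/(3*(0*3 + 16)) = -2 + 1/(3*(0 + 16)) = -2 + (1/3)/16 = -2 + (1/3)*(1/16) = -2 + 1/48 = -95/48 ≈ -1.9792)
d(X, E) = 3983/432 (d(X, E) = 9 - (-95)/(9*48) = 9 - 1*(-95/432) = 9 + 95/432 = 3983/432)
2409518 + d(O(45), 808) = 2409518 + 3983/432 = 1040915759/432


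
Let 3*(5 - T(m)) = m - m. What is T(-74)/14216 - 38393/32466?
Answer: -272816279/230768328 ≈ -1.1822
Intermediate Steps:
T(m) = 5 (T(m) = 5 - (m - m)/3 = 5 - 1/3*0 = 5 + 0 = 5)
T(-74)/14216 - 38393/32466 = 5/14216 - 38393/32466 = -272816279/230768328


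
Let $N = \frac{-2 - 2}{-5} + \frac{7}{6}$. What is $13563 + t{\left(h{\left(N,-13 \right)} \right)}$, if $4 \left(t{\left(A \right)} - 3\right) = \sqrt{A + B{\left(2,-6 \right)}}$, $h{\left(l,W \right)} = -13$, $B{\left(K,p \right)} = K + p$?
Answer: $13566 + \frac{i \sqrt{17}}{4} \approx 13566.0 + 1.0308 i$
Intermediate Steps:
$N = \frac{59}{30}$ ($N = \left(-2 - 2\right) \left(- \frac{1}{5}\right) + 7 \cdot \frac{1}{6} = \left(-4\right) \left(- \frac{1}{5}\right) + \frac{7}{6} = \frac{4}{5} + \frac{7}{6} = \frac{59}{30} \approx 1.9667$)
$t{\left(A \right)} = 3 + \frac{\sqrt{-4 + A}}{4}$ ($t{\left(A \right)} = 3 + \frac{\sqrt{A + \left(2 - 6\right)}}{4} = 3 + \frac{\sqrt{A - 4}}{4} = 3 + \frac{\sqrt{-4 + A}}{4}$)
$13563 + t{\left(h{\left(N,-13 \right)} \right)} = 13563 + \left(3 + \frac{\sqrt{-4 - 13}}{4}\right) = 13563 + \left(3 + \frac{\sqrt{-17}}{4}\right) = 13563 + \left(3 + \frac{i \sqrt{17}}{4}\right) = 13566 + \frac{i \sqrt{17}}{4}$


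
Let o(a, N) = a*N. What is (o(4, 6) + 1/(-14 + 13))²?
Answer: 529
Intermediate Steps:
o(a, N) = N*a
(o(4, 6) + 1/(-14 + 13))² = (6*4 + 1/(-14 + 13))² = (24 + 1/(-1))² = (24 - 1)² = 23² = 529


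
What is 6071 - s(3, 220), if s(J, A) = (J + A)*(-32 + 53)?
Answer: 1388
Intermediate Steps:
s(J, A) = 21*A + 21*J (s(J, A) = (A + J)*21 = 21*A + 21*J)
6071 - s(3, 220) = 6071 - (21*220 + 21*3) = 6071 - (4620 + 63) = 6071 - 1*4683 = 6071 - 4683 = 1388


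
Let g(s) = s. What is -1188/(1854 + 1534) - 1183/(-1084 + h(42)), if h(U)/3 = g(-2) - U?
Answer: 58259/93632 ≈ 0.62221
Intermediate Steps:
h(U) = -6 - 3*U (h(U) = 3*(-2 - U) = -6 - 3*U)
-1188/(1854 + 1534) - 1183/(-1084 + h(42)) = -1188/(1854 + 1534) - 1183/(-1084 + (-6 - 3*42)) = -1188/3388 - 1183/(-1084 + (-6 - 126)) = -1188*1/3388 - 1183/(-1084 - 132) = -27/77 - 1183/(-1216) = -27/77 - 1183*(-1/1216) = -27/77 + 1183/1216 = 58259/93632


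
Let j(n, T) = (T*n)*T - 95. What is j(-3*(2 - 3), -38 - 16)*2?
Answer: 17306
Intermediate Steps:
j(n, T) = -95 + n*T² (j(n, T) = n*T² - 95 = -95 + n*T²)
j(-3*(2 - 3), -38 - 16)*2 = (-95 + (-3*(2 - 3))*(-38 - 16)²)*2 = (-95 - 3*(-1)*(-54)²)*2 = (-95 + 3*2916)*2 = (-95 + 8748)*2 = 8653*2 = 17306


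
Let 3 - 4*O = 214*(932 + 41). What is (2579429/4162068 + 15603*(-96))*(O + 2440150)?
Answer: -19850832036588605285/5549424 ≈ -3.5771e+12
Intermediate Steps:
O = -208219/4 (O = ¾ - 107*(932 + 41)/2 = ¾ - 107*973/2 = ¾ - ¼*208222 = ¾ - 104111/2 = -208219/4 ≈ -52055.)
(2579429/4162068 + 15603*(-96))*(O + 2440150) = (2579429/4162068 + 15603*(-96))*(-208219/4 + 2440150) = (2579429*(1/4162068) - 1497888)*(9552381/4) = (2579429/4162068 - 1497888)*(9552381/4) = -6234309132955/4162068*9552381/4 = -19850832036588605285/5549424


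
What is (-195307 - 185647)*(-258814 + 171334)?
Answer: 33325855920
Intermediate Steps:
(-195307 - 185647)*(-258814 + 171334) = -380954*(-87480) = 33325855920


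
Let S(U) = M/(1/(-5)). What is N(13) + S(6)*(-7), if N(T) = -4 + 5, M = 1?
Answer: 36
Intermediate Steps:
S(U) = -5 (S(U) = 1/1/(-5) = 1/(-⅕) = 1*(-5) = -5)
N(T) = 1
N(13) + S(6)*(-7) = 1 - 5*(-7) = 1 + 35 = 36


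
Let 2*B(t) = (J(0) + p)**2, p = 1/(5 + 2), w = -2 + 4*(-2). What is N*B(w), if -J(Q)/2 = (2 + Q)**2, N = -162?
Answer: -245025/49 ≈ -5000.5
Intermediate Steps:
w = -10 (w = -2 - 8 = -10)
J(Q) = -2*(2 + Q)**2
p = 1/7 ≈ 0.14286
B(t) = 3025/98 (B(t) = (-2*(2 + 0)**2 + 1/7)**2/2 = (-2*2**2 + 1/7)**2/2 = (-2*4 + 1/7)**2/2 = (-8 + 1/7)**2/2 = (-55/7)**2/2 = (1/2)*(3025/49) = 3025/98)
N*B(w) = -162*3025/98 = -245025/49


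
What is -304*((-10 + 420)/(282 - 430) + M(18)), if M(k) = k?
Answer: -171304/37 ≈ -4629.8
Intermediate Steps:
-304*((-10 + 420)/(282 - 430) + M(18)) = -304*((-10 + 420)/(282 - 430) + 18) = -304*(410/(-148) + 18) = -304*(410*(-1/148) + 18) = -304*(-205/74 + 18) = -304*1127/74 = -171304/37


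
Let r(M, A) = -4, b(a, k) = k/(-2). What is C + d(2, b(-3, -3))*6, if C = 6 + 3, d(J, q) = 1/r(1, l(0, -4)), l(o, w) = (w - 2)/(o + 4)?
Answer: 15/2 ≈ 7.5000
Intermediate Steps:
b(a, k) = -k/2 (b(a, k) = k*(-½) = -k/2)
l(o, w) = (-2 + w)/(4 + o)
d(J, q) = -¼ (d(J, q) = 1/(-4) = -¼)
C = 9
C + d(2, b(-3, -3))*6 = 9 - ¼*6 = 9 - 3/2 = 15/2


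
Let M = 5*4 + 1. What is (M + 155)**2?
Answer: 30976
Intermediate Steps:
M = 21 (M = 20 + 1 = 21)
(M + 155)**2 = (21 + 155)**2 = 176**2 = 30976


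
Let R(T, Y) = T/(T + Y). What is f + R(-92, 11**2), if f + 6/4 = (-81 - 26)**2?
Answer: 663771/58 ≈ 11444.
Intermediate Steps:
f = 22895/2 (f = -3/2 + (-81 - 26)**2 = -3/2 + (-107)**2 = -3/2 + 11449 = 22895/2 ≈ 11448.)
f + R(-92, 11**2) = 22895/2 - 92/(-92 + 11**2) = 22895/2 - 92/(-92 + 121) = 22895/2 - 92/29 = 663771/58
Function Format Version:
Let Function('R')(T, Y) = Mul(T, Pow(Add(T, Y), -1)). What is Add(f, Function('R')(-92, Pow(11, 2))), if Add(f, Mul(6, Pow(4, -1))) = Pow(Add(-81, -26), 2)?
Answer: Rational(663771, 58) ≈ 11444.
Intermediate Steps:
f = Rational(22895, 2) (f = Add(Rational(-3, 2), Pow(Add(-81, -26), 2)) = Add(Rational(-3, 2), Pow(-107, 2)) = Add(Rational(-3, 2), 11449) = Rational(22895, 2) ≈ 11448.)
Add(f, Function('R')(-92, Pow(11, 2))) = Add(Rational(22895, 2), Mul(-92, Pow(Add(-92, Pow(11, 2)), -1))) = Add(Rational(22895, 2), Mul(-92, Pow(Add(-92, 121), -1))) = Add(Rational(22895, 2), Mul(-92, Pow(29, -1))) = Add(Rational(22895, 2), Mul(-92, Rational(1, 29))) = Add(Rational(22895, 2), Rational(-92, 29)) = Rational(663771, 58)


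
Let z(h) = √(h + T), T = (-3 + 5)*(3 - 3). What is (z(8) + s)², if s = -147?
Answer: 21617 - 588*√2 ≈ 20785.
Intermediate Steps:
T = 0 (T = 2*0 = 0)
z(h) = √h (z(h) = √(h + 0) = √h)
(z(8) + s)² = (√8 - 147)² = (2*√2 - 147)² = (-147 + 2*√2)²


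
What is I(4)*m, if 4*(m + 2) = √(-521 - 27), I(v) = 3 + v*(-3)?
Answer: 18 - 9*I*√137/2 ≈ 18.0 - 52.671*I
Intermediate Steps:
I(v) = 3 - 3*v
m = -2 + I*√137/2 (m = -2 + √(-521 - 27)/4 = -2 + √(-548)/4 = -2 + (2*I*√137)/4 = -2 + I*√137/2 ≈ -2.0 + 5.8523*I)
I(4)*m = (3 - 3*4)*(-2 + I*√137/2) = (3 - 12)*(-2 + I*√137/2) = -9*(-2 + I*√137/2) = 18 - 9*I*√137/2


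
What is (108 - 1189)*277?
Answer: -299437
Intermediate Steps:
(108 - 1189)*277 = -1081*277 = -299437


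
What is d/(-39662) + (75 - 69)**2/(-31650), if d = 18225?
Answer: -96374847/209217050 ≈ -0.46065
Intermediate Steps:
d/(-39662) + (75 - 69)**2/(-31650) = 18225/(-39662) + (75 - 69)**2/(-31650) = 18225*(-1/39662) + 6**2*(-1/31650) = -18225/39662 + 36*(-1/31650) = -18225/39662 - 6/5275 = -96374847/209217050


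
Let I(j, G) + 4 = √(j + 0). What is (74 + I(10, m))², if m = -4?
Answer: (70 + √10)² ≈ 5352.7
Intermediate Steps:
I(j, G) = -4 + √j (I(j, G) = -4 + √(j + 0) = -4 + √j)
(74 + I(10, m))² = (74 + (-4 + √10))² = (70 + √10)²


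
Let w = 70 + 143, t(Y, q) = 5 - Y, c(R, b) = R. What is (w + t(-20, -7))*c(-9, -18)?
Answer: -2142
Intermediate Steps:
w = 213
(w + t(-20, -7))*c(-9, -18) = (213 + (5 - 1*(-20)))*(-9) = (213 + (5 + 20))*(-9) = (213 + 25)*(-9) = 238*(-9) = -2142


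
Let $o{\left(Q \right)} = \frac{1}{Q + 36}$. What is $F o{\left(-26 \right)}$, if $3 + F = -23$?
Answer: $- \frac{13}{5} \approx -2.6$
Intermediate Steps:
$F = -26$ ($F = -3 - 23 = -26$)
$o{\left(Q \right)} = \frac{1}{36 + Q}$
$F o{\left(-26 \right)} = - \frac{26}{36 - 26} = - \frac{26}{10} = \left(-26\right) \frac{1}{10} = - \frac{13}{5}$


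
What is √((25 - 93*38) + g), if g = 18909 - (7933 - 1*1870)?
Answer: √9337 ≈ 96.628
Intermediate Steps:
g = 12846 (g = 18909 - (7933 - 1870) = 18909 - 1*6063 = 18909 - 6063 = 12846)
√((25 - 93*38) + g) = √((25 - 93*38) + 12846) = √((25 - 3534) + 12846) = √(-3509 + 12846) = √9337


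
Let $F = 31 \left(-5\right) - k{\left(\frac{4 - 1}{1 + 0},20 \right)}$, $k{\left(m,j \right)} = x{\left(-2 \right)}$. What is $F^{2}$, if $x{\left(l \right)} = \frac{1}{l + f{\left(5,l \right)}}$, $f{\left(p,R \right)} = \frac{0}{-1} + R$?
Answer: $\frac{383161}{16} \approx 23948.0$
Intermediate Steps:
$f{\left(p,R \right)} = R$ ($f{\left(p,R \right)} = 0 \left(-1\right) + R = 0 + R = R$)
$x{\left(l \right)} = \frac{1}{2 l}$ ($x{\left(l \right)} = \frac{1}{l + l} = \frac{1}{2 l}$)
$k{\left(m,j \right)} = - \frac{1}{4}$ ($k{\left(m,j \right)} = \frac{1}{2 \left(-2\right)} = \frac{1}{2} \left(- \frac{1}{2}\right) = - \frac{1}{4}$)
$F = - \frac{619}{4}$ ($F = 31 \left(-5\right) - - \frac{1}{4} = -155 + \frac{1}{4} = - \frac{619}{4} \approx -154.75$)
$F^{2} = \left(- \frac{619}{4}\right)^{2} = \frac{383161}{16}$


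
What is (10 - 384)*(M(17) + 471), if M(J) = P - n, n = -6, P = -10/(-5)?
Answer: -179146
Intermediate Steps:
P = 2 (P = -10*(-1/5) = 2)
M(J) = 8 (M(J) = 2 - 1*(-6) = 2 + 6 = 8)
(10 - 384)*(M(17) + 471) = (10 - 384)*(8 + 471) = -374*479 = -179146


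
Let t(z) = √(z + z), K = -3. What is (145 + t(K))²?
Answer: (145 + I*√6)² ≈ 21019.0 + 710.35*I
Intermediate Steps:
t(z) = √2*√z (t(z) = √(2*z) = √2*√z)
(145 + t(K))² = (145 + √2*√(-3))² = (145 + √2*(I*√3))² = (145 + I*√6)²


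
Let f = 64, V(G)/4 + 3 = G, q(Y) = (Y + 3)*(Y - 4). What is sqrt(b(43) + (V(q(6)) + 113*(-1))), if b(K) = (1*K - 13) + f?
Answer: sqrt(41) ≈ 6.4031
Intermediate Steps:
q(Y) = (-4 + Y)*(3 + Y) (q(Y) = (3 + Y)*(-4 + Y) = (-4 + Y)*(3 + Y))
V(G) = -12 + 4*G
b(K) = 51 + K (b(K) = (1*K - 13) + 64 = (K - 13) + 64 = (-13 + K) + 64 = 51 + K)
sqrt(b(43) + (V(q(6)) + 113*(-1))) = sqrt((51 + 43) + ((-12 + 4*(-12 + 6**2 - 1*6)) + 113*(-1))) = sqrt(94 + ((-12 + 4*(-12 + 36 - 6)) - 113)) = sqrt(94 + ((-12 + 4*18) - 113)) = sqrt(94 + ((-12 + 72) - 113)) = sqrt(94 + (60 - 113)) = sqrt(94 - 53) = sqrt(41)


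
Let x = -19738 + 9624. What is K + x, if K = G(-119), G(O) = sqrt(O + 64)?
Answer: -10114 + I*sqrt(55) ≈ -10114.0 + 7.4162*I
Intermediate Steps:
x = -10114
G(O) = sqrt(64 + O)
K = I*sqrt(55) (K = sqrt(64 - 119) = sqrt(-55) = I*sqrt(55) ≈ 7.4162*I)
K + x = I*sqrt(55) - 10114 = -10114 + I*sqrt(55)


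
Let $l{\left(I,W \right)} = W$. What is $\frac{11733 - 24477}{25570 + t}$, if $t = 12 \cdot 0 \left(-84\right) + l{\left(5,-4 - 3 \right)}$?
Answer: $- \frac{4248}{8521} \approx -0.49853$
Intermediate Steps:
$t = -7$ ($t = 12 \cdot 0 \left(-84\right) - 7 = 0 \left(-84\right) - 7 = 0 - 7 = -7$)
$\frac{11733 - 24477}{25570 + t} = \frac{11733 - 24477}{25570 - 7} = \frac{11733 - 24477}{25563} = \left(-12744\right) \frac{1}{25563} = - \frac{4248}{8521}$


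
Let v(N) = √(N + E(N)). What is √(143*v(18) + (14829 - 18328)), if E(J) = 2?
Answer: √(-3499 + 286*√5) ≈ 53.474*I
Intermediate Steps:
v(N) = √(2 + N) (v(N) = √(N + 2) = √(2 + N))
√(143*v(18) + (14829 - 18328)) = √(143*√(2 + 18) + (14829 - 18328)) = √(143*√20 - 3499) = √(143*(2*√5) - 3499) = √(286*√5 - 3499) = √(-3499 + 286*√5)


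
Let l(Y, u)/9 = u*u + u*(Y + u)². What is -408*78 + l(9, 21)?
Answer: 142245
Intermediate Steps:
l(Y, u) = 9*u² + 9*u*(Y + u)² (l(Y, u) = 9*(u*u + u*(Y + u)²) = 9*(u² + u*(Y + u)²) = 9*u² + 9*u*(Y + u)²)
-408*78 + l(9, 21) = -408*78 + 9*21*(21 + (9 + 21)²) = -31824 + 9*21*(21 + 30²) = -31824 + 9*21*(21 + 900) = -31824 + 9*21*921 = -31824 + 174069 = 142245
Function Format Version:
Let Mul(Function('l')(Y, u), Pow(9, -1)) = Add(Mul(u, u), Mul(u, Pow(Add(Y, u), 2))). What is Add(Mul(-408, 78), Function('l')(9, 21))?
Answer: 142245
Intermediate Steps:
Function('l')(Y, u) = Add(Mul(9, Pow(u, 2)), Mul(9, u, Pow(Add(Y, u), 2))) (Function('l')(Y, u) = Mul(9, Add(Mul(u, u), Mul(u, Pow(Add(Y, u), 2)))) = Mul(9, Add(Pow(u, 2), Mul(u, Pow(Add(Y, u), 2)))) = Add(Mul(9, Pow(u, 2)), Mul(9, u, Pow(Add(Y, u), 2))))
Add(Mul(-408, 78), Function('l')(9, 21)) = Add(Mul(-408, 78), Mul(9, 21, Add(21, Pow(Add(9, 21), 2)))) = Add(-31824, Mul(9, 21, Add(21, Pow(30, 2)))) = Add(-31824, Mul(9, 21, Add(21, 900))) = Add(-31824, Mul(9, 21, 921)) = Add(-31824, 174069) = 142245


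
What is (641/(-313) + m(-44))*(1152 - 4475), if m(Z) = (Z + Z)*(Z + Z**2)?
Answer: 173174453147/313 ≈ 5.5327e+8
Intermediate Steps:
m(Z) = 2*Z*(Z + Z**2) (m(Z) = (2*Z)*(Z + Z**2) = 2*Z*(Z + Z**2))
(641/(-313) + m(-44))*(1152 - 4475) = (641/(-313) + 2*(-44)**2*(1 - 44))*(1152 - 4475) = (641*(-1/313) + 2*1936*(-43))*(-3323) = (-641/313 - 166496)*(-3323) = -52113889/313*(-3323) = 173174453147/313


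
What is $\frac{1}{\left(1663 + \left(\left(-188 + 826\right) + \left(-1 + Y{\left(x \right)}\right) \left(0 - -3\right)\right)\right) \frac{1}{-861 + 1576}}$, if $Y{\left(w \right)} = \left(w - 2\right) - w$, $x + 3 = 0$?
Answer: $\frac{715}{2292} \approx 0.31195$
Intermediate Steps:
$x = -3$ ($x = -3 + 0 = -3$)
$Y{\left(w \right)} = -2$ ($Y{\left(w \right)} = \left(w - 2\right) - w = \left(-2 + w\right) - w = -2$)
$\frac{1}{\left(1663 + \left(\left(-188 + 826\right) + \left(-1 + Y{\left(x \right)}\right) \left(0 - -3\right)\right)\right) \frac{1}{-861 + 1576}} = \frac{1}{\left(1663 + \left(\left(-188 + 826\right) + \left(-1 - 2\right) \left(0 - -3\right)\right)\right) \frac{1}{-861 + 1576}} = \frac{1}{\left(1663 + \left(638 - 3 \left(0 + 3\right)\right)\right) \frac{1}{715}} = \frac{1}{\left(1663 + \left(638 - 9\right)\right) \frac{1}{715}} = \frac{1}{\left(1663 + 629\right) \frac{1}{715}} = \frac{1}{2292 \cdot \frac{1}{715}} = \frac{1}{\frac{2292}{715}} = \frac{715}{2292}$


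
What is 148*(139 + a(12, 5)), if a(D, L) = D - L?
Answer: 21608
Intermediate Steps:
148*(139 + a(12, 5)) = 148*(139 + (12 - 1*5)) = 148*(139 + (12 - 5)) = 148*(139 + 7) = 148*146 = 21608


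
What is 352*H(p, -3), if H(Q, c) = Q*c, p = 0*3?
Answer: 0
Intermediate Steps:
p = 0
352*H(p, -3) = 352*(0*(-3)) = 352*0 = 0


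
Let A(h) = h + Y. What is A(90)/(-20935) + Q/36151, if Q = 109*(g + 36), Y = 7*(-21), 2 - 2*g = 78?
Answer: -2503223/756821185 ≈ -0.0033075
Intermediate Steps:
g = -38 (g = 1 - 1/2*78 = 1 - 39 = -38)
Y = -147
Q = -218 (Q = 109*(-38 + 36) = 109*(-2) = -218)
A(h) = -147 + h (A(h) = h - 147 = -147 + h)
A(90)/(-20935) + Q/36151 = (-147 + 90)/(-20935) - 218/36151 = -57*(-1/20935) - 218*1/36151 = 57/20935 - 218/36151 = -2503223/756821185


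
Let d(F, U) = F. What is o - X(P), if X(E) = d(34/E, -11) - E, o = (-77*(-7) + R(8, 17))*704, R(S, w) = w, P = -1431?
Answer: 558080017/1431 ≈ 3.8999e+5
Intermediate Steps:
o = 391424 (o = (-77*(-7) + 17)*704 = (539 + 17)*704 = 556*704 = 391424)
X(E) = -E + 34/E (X(E) = 34/E - E = -E + 34/E)
o - X(P) = 391424 - (-1*(-1431) + 34/(-1431)) = 391424 - (1431 + 34*(-1/1431)) = 391424 - (1431 - 34/1431) = 391424 - 1*2047727/1431 = 391424 - 2047727/1431 = 558080017/1431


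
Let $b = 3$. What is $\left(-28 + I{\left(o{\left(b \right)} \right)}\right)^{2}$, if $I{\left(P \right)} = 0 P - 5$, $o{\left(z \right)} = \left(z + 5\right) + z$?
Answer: $1089$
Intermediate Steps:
$o{\left(z \right)} = 5 + 2 z$ ($o{\left(z \right)} = \left(5 + z\right) + z = 5 + 2 z$)
$I{\left(P \right)} = -5$ ($I{\left(P \right)} = 0 - 5 = -5$)
$\left(-28 + I{\left(o{\left(b \right)} \right)}\right)^{2} = \left(-28 - 5\right)^{2} = \left(-33\right)^{2} = 1089$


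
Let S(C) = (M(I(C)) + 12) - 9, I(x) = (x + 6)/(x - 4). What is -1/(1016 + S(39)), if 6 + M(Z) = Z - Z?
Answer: -1/1013 ≈ -0.00098717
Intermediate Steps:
I(x) = (6 + x)/(-4 + x)
M(Z) = -6 (M(Z) = -6 + (Z - Z) = -6 + 0 = -6)
S(C) = -3 (S(C) = (-6 + 12) - 9 = 6 - 9 = -3)
-1/(1016 + S(39)) = -1/(1016 - 3) = -1/1013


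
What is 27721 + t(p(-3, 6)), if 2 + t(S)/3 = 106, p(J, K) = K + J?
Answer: 28033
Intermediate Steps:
p(J, K) = J + K
t(S) = 312 (t(S) = -6 + 3*106 = -6 + 318 = 312)
27721 + t(p(-3, 6)) = 27721 + 312 = 28033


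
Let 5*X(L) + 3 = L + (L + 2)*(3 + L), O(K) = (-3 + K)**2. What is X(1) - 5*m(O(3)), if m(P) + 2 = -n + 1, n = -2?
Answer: -3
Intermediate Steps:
m(P) = 1 (m(P) = -2 + (-1*(-2) + 1) = -2 + (2 + 1) = -2 + 3 = 1)
X(L) = -3/5 + L/5 + (2 + L)*(3 + L)/5 (X(L) = -3/5 + (L + (L + 2)*(3 + L))/5 = -3/5 + (L + (2 + L)*(3 + L))/5 = -3/5 + (L/5 + (2 + L)*(3 + L)/5) = -3/5 + L/5 + (2 + L)*(3 + L)/5)
X(1) - 5*m(O(3)) = (3/5 + (1/5)*1**2 + (6/5)*1) - 5*1 = (3/5 + (1/5)*1 + 6/5) - 5 = (3/5 + 1/5 + 6/5) - 5 = 2 - 5 = -3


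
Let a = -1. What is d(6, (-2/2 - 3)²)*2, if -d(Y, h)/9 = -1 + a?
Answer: 36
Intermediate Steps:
d(Y, h) = 18 (d(Y, h) = -9*(-1 - 1) = -9*(-2) = 18)
d(6, (-2/2 - 3)²)*2 = 18*2 = 36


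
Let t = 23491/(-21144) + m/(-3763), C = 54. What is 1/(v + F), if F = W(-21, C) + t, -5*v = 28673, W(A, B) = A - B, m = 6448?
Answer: -397824360/2312324067581 ≈ -0.00017205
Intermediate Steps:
t = -224733145/79564872 (t = 23491/(-21144) + 6448/(-3763) = 23491*(-1/21144) + 6448*(-1/3763) = -23491/21144 - 6448/3763 = -224733145/79564872 ≈ -2.8245)
v = -28673/5 (v = -⅕*28673 = -28673/5 ≈ -5734.6)
F = -6192098545/79564872 (F = (-21 - 1*54) - 224733145/79564872 = (-21 - 54) - 224733145/79564872 = -75 - 224733145/79564872 = -6192098545/79564872 ≈ -77.824)
1/(v + F) = 1/(-28673/5 - 6192098545/79564872) = 1/(-2312324067581/397824360) = -397824360/2312324067581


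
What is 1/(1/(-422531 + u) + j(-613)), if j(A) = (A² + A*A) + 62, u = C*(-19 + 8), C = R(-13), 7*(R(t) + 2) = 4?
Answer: 2957607/2222937421193 ≈ 1.3305e-6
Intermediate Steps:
R(t) = -10/7 (R(t) = -2 + (⅐)*4 = -2 + 4/7 = -10/7)
C = -10/7 ≈ -1.4286
u = 110/7 (u = -10*(-19 + 8)/7 = -10/7*(-11) = 110/7 ≈ 15.714)
j(A) = 62 + 2*A² (j(A) = (A² + A²) + 62 = 2*A² + 62 = 62 + 2*A²)
1/(1/(-422531 + u) + j(-613)) = 1/(1/(-422531 + 110/7) + (62 + 2*(-613)²)) = 1/(1/(-2957607/7) + (62 + 2*375769)) = 1/(-7/2957607 + (62 + 751538)) = 1/(-7/2957607 + 751600) = 1/(2222937421193/2957607) = 2957607/2222937421193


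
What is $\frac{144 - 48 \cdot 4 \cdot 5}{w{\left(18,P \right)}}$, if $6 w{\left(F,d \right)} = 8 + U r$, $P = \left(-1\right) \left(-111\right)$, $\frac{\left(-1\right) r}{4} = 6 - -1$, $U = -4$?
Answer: $- \frac{204}{5} \approx -40.8$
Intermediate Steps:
$r = -28$ ($r = - 4 \left(6 - -1\right) = - 4 \left(6 + 1\right) = \left(-4\right) 7 = -28$)
$P = 111$
$w{\left(F,d \right)} = 20$ ($w{\left(F,d \right)} = \frac{8 - -112}{6} = \frac{8 + 112}{6} = \frac{1}{6} \cdot 120 = 20$)
$\frac{144 - 48 \cdot 4 \cdot 5}{w{\left(18,P \right)}} = \frac{144 - 48 \cdot 4 \cdot 5}{20} = \left(144 - 960\right) \frac{1}{20} = \left(-816\right) \frac{1}{20} = - \frac{204}{5}$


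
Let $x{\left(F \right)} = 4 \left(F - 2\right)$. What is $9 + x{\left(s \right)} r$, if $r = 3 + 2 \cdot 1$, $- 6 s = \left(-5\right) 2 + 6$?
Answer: $- \frac{53}{3} \approx -17.667$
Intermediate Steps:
$s = \frac{2}{3}$ ($s = - \frac{\left(-5\right) 2 + 6}{6} = - \frac{-10 + 6}{6} = \left(- \frac{1}{6}\right) \left(-4\right) = \frac{2}{3} \approx 0.66667$)
$r = 5$ ($r = 3 + 2 = 5$)
$x{\left(F \right)} = -8 + 4 F$ ($x{\left(F \right)} = 4 \left(-2 + F\right) = -8 + 4 F$)
$9 + x{\left(s \right)} r = 9 + \left(-8 + 4 \cdot \frac{2}{3}\right) 5 = 9 + \left(-8 + \frac{8}{3}\right) 5 = 9 - \frac{80}{3} = - \frac{53}{3}$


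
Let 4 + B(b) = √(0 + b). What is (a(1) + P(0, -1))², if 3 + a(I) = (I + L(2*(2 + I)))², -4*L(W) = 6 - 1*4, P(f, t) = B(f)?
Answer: 729/16 ≈ 45.563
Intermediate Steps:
B(b) = -4 + √b (B(b) = -4 + √(0 + b) = -4 + √b)
P(f, t) = -4 + √f
L(W) = -½ (L(W) = -(6 - 1*4)/4 = -(6 - 4)/4 = -¼*2 = -½)
a(I) = -3 + (-½ + I)² (a(I) = -3 + (I - ½)² = -3 + (-½ + I)²)
(a(1) + P(0, -1))² = ((-11/4 + 1² - 1*1) + (-4 + √0))² = ((-11/4 + 1 - 1) + (-4 + 0))² = (-11/4 - 4)² = (-27/4)² = 729/16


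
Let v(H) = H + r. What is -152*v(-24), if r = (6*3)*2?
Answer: -1824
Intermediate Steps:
r = 36 (r = 18*2 = 36)
v(H) = 36 + H (v(H) = H + 36 = 36 + H)
-152*v(-24) = -152*(36 - 24) = -152*12 = -1824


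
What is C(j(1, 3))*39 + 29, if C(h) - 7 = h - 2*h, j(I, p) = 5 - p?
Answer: 224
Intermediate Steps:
C(h) = 7 - h (C(h) = 7 + (h - 2*h) = 7 - h)
C(j(1, 3))*39 + 29 = (7 - (5 - 1*3))*39 + 29 = (7 - (5 - 3))*39 + 29 = (7 - 1*2)*39 + 29 = (7 - 2)*39 + 29 = 5*39 + 29 = 195 + 29 = 224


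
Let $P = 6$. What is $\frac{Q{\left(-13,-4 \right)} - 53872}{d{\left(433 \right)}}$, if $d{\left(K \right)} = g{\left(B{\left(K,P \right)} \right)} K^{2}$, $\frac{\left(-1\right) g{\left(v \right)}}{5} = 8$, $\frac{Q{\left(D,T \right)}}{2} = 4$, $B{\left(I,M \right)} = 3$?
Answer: $\frac{6733}{937445} \approx 0.0071823$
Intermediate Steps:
$Q{\left(D,T \right)} = 8$ ($Q{\left(D,T \right)} = 2 \cdot 4 = 8$)
$g{\left(v \right)} = -40$ ($g{\left(v \right)} = \left(-5\right) 8 = -40$)
$d{\left(K \right)} = - 40 K^{2}$
$\frac{Q{\left(-13,-4 \right)} - 53872}{d{\left(433 \right)}} = \frac{8 - 53872}{\left(-40\right) 433^{2}} = \frac{8 - 53872}{\left(-40\right) 187489} = - \frac{53864}{-7499560} = \left(-53864\right) \left(- \frac{1}{7499560}\right) = \frac{6733}{937445}$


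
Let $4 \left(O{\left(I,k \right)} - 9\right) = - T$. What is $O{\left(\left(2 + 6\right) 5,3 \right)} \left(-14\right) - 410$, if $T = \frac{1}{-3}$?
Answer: $- \frac{3223}{6} \approx -537.17$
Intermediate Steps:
$T = - \frac{1}{3} \approx -0.33333$
$O{\left(I,k \right)} = \frac{109}{12}$ ($O{\left(I,k \right)} = 9 + \frac{\left(-1\right) \left(- \frac{1}{3}\right)}{4} = 9 + \frac{1}{4} \cdot \frac{1}{3} = 9 + \frac{1}{12} = \frac{109}{12}$)
$O{\left(\left(2 + 6\right) 5,3 \right)} \left(-14\right) - 410 = \frac{109}{12} \left(-14\right) - 410 = - \frac{763}{6} - 410 = - \frac{3223}{6}$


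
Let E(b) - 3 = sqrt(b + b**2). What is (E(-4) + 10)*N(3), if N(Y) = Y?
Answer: 39 + 6*sqrt(3) ≈ 49.392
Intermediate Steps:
E(b) = 3 + sqrt(b + b**2)
(E(-4) + 10)*N(3) = ((3 + sqrt(-4*(1 - 4))) + 10)*3 = ((3 + sqrt(-4*(-3))) + 10)*3 = ((3 + sqrt(12)) + 10)*3 = ((3 + 2*sqrt(3)) + 10)*3 = (13 + 2*sqrt(3))*3 = 39 + 6*sqrt(3)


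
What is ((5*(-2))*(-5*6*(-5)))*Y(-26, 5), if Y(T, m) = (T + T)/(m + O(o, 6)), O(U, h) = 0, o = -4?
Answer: 15600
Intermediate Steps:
Y(T, m) = 2*T/m (Y(T, m) = (T + T)/(m + 0) = (2*T)/m = 2*T/m)
((5*(-2))*(-5*6*(-5)))*Y(-26, 5) = ((5*(-2))*(-5*6*(-5)))*(2*(-26)/5) = (-(-300)*(-5))*(2*(-26)*(⅕)) = -10*150*(-52/5) = -1500*(-52/5) = 15600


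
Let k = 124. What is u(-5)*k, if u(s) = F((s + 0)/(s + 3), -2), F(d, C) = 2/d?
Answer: 496/5 ≈ 99.200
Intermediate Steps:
u(s) = 2*(3 + s)/s (u(s) = 2/(((s + 0)/(s + 3))) = 2/((s/(3 + s))) = 2*((3 + s)/s) = 2*(3 + s)/s)
u(-5)*k = (2 + 6/(-5))*124 = (2 + 6*(-⅕))*124 = (2 - 6/5)*124 = (⅘)*124 = 496/5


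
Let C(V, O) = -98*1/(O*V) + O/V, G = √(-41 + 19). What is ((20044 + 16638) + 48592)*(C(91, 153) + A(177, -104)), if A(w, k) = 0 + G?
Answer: 283974602/1989 + 85274*I*√22 ≈ 1.4277e+5 + 3.9997e+5*I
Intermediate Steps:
G = I*√22 (G = √(-22) = I*√22 ≈ 4.6904*I)
C(V, O) = O/V - 98/(O*V) (C(V, O) = -98*1/(O*V) + O/V = -98/(O*V) + O/V = O/V - 98/(O*V))
A(w, k) = I*√22 (A(w, k) = 0 + I*√22 = I*√22)
((20044 + 16638) + 48592)*(C(91, 153) + A(177, -104)) = ((20044 + 16638) + 48592)*((-98 + 153²)/(153*91) + I*√22) = (36682 + 48592)*((1/153)*(1/91)*(-98 + 23409) + I*√22) = 85274*((1/153)*(1/91)*23311 + I*√22) = 85274*(23311/13923 + I*√22) = 283974602/1989 + 85274*I*√22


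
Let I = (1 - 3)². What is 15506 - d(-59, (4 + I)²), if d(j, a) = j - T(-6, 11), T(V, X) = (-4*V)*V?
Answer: 15421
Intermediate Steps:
I = 4 (I = (-2)² = 4)
T(V, X) = -4*V²
d(j, a) = 144 + j (d(j, a) = j - (-4)*(-6)² = j - (-4)*36 = j - 1*(-144) = j + 144 = 144 + j)
15506 - d(-59, (4 + I)²) = 15506 - (144 - 59) = 15506 - 1*85 = 15506 - 85 = 15421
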